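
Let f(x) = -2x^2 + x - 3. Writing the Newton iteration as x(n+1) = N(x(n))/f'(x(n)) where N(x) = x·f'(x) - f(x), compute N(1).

1

f'(x) = -4x + 1.
N(x) = x·f'(x) - f(x) = x·(-4x + 1) - (-2x^2 + x - 3) = -2x^2 + 3.
N(1) = 1.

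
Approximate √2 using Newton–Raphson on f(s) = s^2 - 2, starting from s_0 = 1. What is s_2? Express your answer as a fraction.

17/12

f'(s) = 2s.
f(1) = -1, f'(1) = 2, so s_1 = 1 - (-1)/2 = 3/2.
f(3/2) = 1/4, f'(3/2) = 3, so s_2 = (3/2) - (1/4)/3 = 17/12.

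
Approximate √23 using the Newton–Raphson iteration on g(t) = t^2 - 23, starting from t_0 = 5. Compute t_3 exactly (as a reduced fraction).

g'(t) = 2t.
g(5) = 2, g'(5) = 10, so t_1 = 5 - 2/10 = 24/5.
g(24/5) = 1/25, g'(24/5) = 48/5, so t_2 = (24/5) - (1/25)/(48/5) = 1151/240.
g(1151/240) = 1/57600, g'(1151/240) = 1151/120, so t_3 = (1151/240) - (1/57600)/(1151/120) = 2649601/552480.

2649601/552480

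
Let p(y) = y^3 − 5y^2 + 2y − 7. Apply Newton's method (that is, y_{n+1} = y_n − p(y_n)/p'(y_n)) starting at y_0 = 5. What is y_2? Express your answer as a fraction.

88351/18090

p'(y) = 3y^2 − 10y + 2.
p(5) = 3, p'(5) = 27, so y_1 = 5 − 3/27 = 44/9.
p(44/9) = 89/729, p'(44/9) = 670/27, so y_2 = (44/9) − (89/729)/(670/27) = 88351/18090.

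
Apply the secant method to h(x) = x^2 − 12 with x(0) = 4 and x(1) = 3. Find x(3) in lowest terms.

h(4) = 4, h(3) = −3. x(2) = 3 − (−3)·(3 − 4)/((−3) − 4) = 24/7.
h(3) = −3, h(24/7) = −12/49. x(3) = (24/7) − (−12/49)·((24/7) − 3)/((−12/49) − (−3)) = 52/15.

52/15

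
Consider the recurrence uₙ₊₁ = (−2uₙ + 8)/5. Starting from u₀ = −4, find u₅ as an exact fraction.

3736/3125

u₁ = (−2·(−4) + 8)/5 = 16/5.
u₂ = (−2·(16/5) + 8)/5 = 8/25.
u₃ = (−2·(8/25) + 8)/5 = 184/125.
u₄ = (−2·(184/125) + 8)/5 = 632/625.
u₅ = (−2·(632/625) + 8)/5 = 3736/3125.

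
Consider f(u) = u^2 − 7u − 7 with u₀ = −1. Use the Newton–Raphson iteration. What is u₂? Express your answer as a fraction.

f'(u) = 2u − 7.
f(−1) = 1, f'(−1) = −9, so u₁ = (−1) − 1/(−9) = −8/9.
f(−8/9) = 1/81, f'(−8/9) = −79/9, so u₂ = (−8/9) − (1/81)/(−79/9) = −631/711.

−631/711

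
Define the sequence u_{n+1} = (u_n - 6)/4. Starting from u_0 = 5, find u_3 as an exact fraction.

u_1 = (5 - 6)/4 = -1/4.
u_2 = ((-1/4) - 6)/4 = -25/16.
u_3 = ((-25/16) - 6)/4 = -121/64.

-121/64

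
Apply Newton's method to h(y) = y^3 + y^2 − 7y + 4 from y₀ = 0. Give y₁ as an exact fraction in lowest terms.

4/7

h'(y) = 3y^2 + 2y − 7.
h(0) = 4, h'(0) = −7, so y₁ = 0 − 4/(−7) = 4/7.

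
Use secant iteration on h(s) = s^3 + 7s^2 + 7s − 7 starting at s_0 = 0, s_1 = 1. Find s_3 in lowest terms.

h(0) = −7, h(1) = 8. s_2 = 1 − 8·(1 − 0)/(8 − (−7)) = 7/15.
h(1) = 8, h(7/15) = −7112/3375. s_3 = (7/15) − (−7112/3375)·((7/15) − 1)/((−7112/3375) − 8) = 308/533.

308/533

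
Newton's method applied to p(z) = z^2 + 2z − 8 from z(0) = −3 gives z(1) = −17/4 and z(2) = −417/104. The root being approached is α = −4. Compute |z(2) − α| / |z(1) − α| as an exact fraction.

z(1) − α = −17/4 − (−4) = −17/4 + 4 = −1/4, so |z(1) − α| = 1/4.
z(2) − α = −417/104 − (−4) = −417/104 + 4 = −1/104, so |z(2) − α| = 1/104.
Ratio = (1/104) / (1/4) = 1/26.

1/26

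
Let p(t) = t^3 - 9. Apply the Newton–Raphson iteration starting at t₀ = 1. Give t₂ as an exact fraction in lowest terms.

p'(t) = 3t^2.
p(1) = -8, p'(1) = 3, so t₁ = 1 - (-8)/3 = 11/3.
p(11/3) = 1088/27, p'(11/3) = 121/3, so t₂ = (11/3) - (1088/27)/(121/3) = 2905/1089.

2905/1089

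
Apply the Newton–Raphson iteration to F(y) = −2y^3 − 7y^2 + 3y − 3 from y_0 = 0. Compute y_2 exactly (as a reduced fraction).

F'(y) = −6y^2 − 14y + 3.
F(0) = −3, F'(0) = 3, so y_1 = 0 − (−3)/3 = 1.
F(1) = −9, F'(1) = −17, so y_2 = 1 − (−9)/(−17) = 8/17.

8/17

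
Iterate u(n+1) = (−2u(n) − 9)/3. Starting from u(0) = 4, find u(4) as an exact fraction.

u(1) = (−2·4 − 9)/3 = −17/3.
u(2) = (−2·(−17/3) − 9)/3 = 7/9.
u(3) = (−2·(7/9) − 9)/3 = −95/27.
u(4) = (−2·(−95/27) − 9)/3 = −53/81.

−53/81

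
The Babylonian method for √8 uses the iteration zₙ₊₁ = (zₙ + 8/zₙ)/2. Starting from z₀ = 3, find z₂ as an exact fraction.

577/204

z₁ = (3 + 8/3)/2 = 17/6.
z₂ = (17/6 + 8/(17/6))/2 = 577/204.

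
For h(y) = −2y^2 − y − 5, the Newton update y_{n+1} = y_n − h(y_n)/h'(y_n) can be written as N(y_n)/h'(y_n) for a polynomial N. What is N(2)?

h'(y) = −4y − 1.
N(y) = y·h'(y) − h(y) = y·(−4y − 1) − (−2y^2 − y − 5) = −2y^2 + 5.
N(2) = −3.

−3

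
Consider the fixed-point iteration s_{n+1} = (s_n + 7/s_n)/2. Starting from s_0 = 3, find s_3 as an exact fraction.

32257/12192

s_1 = (3 + 7/3)/2 = 8/3.
s_2 = (8/3 + 7/(8/3))/2 = 127/48.
s_3 = (127/48 + 7/(127/48))/2 = 32257/12192.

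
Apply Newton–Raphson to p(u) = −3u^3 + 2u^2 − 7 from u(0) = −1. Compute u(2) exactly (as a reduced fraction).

p'(u) = −9u^2 + 4u.
p(−1) = −2, p'(−1) = −13, so u(1) = (−1) − (−2)/(−13) = −15/13.
p(−15/13) = 596/2197, p'(−15/13) = −2805/169, so u(2) = (−15/13) − (596/2197)/(−2805/169) = −41479/36465.

−41479/36465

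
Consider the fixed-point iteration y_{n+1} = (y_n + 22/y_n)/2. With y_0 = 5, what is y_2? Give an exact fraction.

y_1 = (5 + 22/5)/2 = 47/10.
y_2 = (47/10 + 22/(47/10))/2 = 4409/940.

4409/940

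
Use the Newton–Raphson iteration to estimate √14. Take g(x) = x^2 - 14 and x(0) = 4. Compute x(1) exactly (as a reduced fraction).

g'(x) = 2x.
g(4) = 2, g'(4) = 8, so x(1) = 4 - 2/8 = 15/4.

15/4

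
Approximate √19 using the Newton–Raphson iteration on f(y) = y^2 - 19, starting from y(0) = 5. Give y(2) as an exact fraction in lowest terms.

f'(y) = 2y.
f(5) = 6, f'(5) = 10, so y(1) = 5 - 6/10 = 22/5.
f(22/5) = 9/25, f'(22/5) = 44/5, so y(2) = (22/5) - (9/25)/(44/5) = 959/220.

959/220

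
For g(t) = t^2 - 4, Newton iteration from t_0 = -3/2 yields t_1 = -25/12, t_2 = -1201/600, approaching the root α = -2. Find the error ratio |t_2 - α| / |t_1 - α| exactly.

t_1 - α = -25/12 - (-2) = -25/12 + 2 = -1/12, so |t_1 - α| = 1/12.
t_2 - α = -1201/600 - (-2) = -1201/600 + 2 = -1/600, so |t_2 - α| = 1/600.
Ratio = (1/600) / (1/12) = 1/50.

1/50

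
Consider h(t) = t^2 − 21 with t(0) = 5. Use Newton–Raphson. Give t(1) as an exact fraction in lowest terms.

23/5

h'(t) = 2t.
h(5) = 4, h'(5) = 10, so t(1) = 5 − 4/10 = 23/5.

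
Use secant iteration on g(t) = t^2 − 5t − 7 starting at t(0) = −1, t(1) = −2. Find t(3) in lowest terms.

−74/65

g(−1) = −1, g(−2) = 7. t(2) = (−2) − 7·((−2) − (−1))/(7 − (−1)) = −9/8.
g(−2) = 7, g(−9/8) = −7/64. t(3) = (−9/8) − (−7/64)·((−9/8) − (−2))/((−7/64) − 7) = −74/65.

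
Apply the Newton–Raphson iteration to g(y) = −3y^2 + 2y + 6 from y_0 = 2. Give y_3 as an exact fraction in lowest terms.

g'(y) = −6y + 2.
g(2) = −2, g'(2) = −10, so y_1 = 2 − (−2)/(−10) = 9/5.
g(9/5) = −3/25, g'(9/5) = −44/5, so y_2 = (9/5) − (−3/25)/(−44/5) = 393/220.
g(393/220) = −27/48400, g'(393/220) = −959/110, so y_3 = (393/220) − (−27/48400)/(−959/110) = 753747/421960.

753747/421960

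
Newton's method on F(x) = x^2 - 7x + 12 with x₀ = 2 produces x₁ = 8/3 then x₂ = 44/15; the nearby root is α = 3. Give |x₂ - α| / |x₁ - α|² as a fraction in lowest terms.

3/5

x₁ - α = 8/3 - 3 = -1/3, so |x₁ - α| = 1/3.
x₂ - α = 44/15 - 3 = -1/15, so |x₂ - α| = 1/15.
|x₁ - α|² = 1/9.
Ratio = (1/15) / (1/9) = 3/5.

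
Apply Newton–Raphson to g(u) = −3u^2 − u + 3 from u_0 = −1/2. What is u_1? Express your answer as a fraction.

g'(u) = −6u − 1.
g(−1/2) = 11/4, g'(−1/2) = 2, so u_1 = (−1/2) − (11/4)/2 = −15/8.

−15/8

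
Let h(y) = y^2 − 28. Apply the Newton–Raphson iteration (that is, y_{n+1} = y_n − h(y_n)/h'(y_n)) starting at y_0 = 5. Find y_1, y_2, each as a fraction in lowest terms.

h'(y) = 2y.
h(5) = −3, h'(5) = 10, so y_1 = 5 − (−3)/10 = 53/10.
h(53/10) = 9/100, h'(53/10) = 53/5, so y_2 = (53/10) − (9/100)/(53/5) = 5609/1060.

y_1 = 53/10, y_2 = 5609/1060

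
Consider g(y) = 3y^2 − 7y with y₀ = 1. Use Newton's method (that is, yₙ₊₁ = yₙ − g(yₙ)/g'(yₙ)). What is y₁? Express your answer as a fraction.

−3

g'(y) = 6y − 7.
g(1) = −4, g'(1) = −1, so y₁ = 1 − (−4)/(−1) = −3.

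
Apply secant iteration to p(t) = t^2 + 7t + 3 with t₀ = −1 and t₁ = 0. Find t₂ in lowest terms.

−1/2

p(−1) = −3, p(0) = 3. t₂ = 0 − 3·(0 − (−1))/(3 − (−3)) = −1/2.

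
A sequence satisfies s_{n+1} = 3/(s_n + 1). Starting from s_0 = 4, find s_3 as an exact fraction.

s_1 = 3/(4 + 1) = 3/5.
s_2 = 3/(3/5 + 1) = 15/8.
s_3 = 3/(15/8 + 1) = 24/23.

24/23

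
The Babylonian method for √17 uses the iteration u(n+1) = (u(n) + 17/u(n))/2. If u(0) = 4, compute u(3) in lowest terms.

u(1) = (4 + 17/4)/2 = 33/8.
u(2) = (33/8 + 17/(33/8))/2 = 2177/528.
u(3) = (2177/528 + 17/(2177/528))/2 = 9478657/2298912.

9478657/2298912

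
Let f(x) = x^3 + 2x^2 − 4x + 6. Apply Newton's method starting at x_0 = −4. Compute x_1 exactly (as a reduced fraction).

f'(x) = 3x^2 + 4x − 4.
f(−4) = −10, f'(−4) = 28, so x_1 = (−4) − (−10)/28 = −51/14.

−51/14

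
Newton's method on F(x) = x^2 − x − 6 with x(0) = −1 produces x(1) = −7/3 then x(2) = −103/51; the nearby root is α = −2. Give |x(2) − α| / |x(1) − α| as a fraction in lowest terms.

1/17

x(1) − α = −7/3 − (−2) = −7/3 + 2 = −1/3, so |x(1) − α| = 1/3.
x(2) − α = −103/51 − (−2) = −103/51 + 2 = −1/51, so |x(2) − α| = 1/51.
Ratio = (1/51) / (1/3) = 1/17.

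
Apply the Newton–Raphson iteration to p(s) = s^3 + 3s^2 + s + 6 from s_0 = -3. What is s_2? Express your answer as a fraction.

p'(s) = 3s^2 + 6s + 1.
p(-3) = 3, p'(-3) = 10, so s_1 = (-3) - 3/10 = -33/10.
p(-33/10) = -567/1000, p'(-33/10) = 1387/100, so s_2 = (-33/10) - (-567/1000)/(1387/100) = -22602/6935.

-22602/6935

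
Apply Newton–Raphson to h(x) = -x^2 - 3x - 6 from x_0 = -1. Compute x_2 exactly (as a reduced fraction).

-19/7

h'(x) = -2x - 3.
h(-1) = -4, h'(-1) = -1, so x_1 = (-1) - (-4)/(-1) = -5.
h(-5) = -16, h'(-5) = 7, so x_2 = (-5) - (-16)/7 = -19/7.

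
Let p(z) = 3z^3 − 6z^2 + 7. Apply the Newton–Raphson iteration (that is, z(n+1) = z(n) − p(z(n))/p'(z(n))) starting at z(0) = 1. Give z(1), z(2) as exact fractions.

z(1) = 7/3, z(2) = 47/27

p'(z) = 9z^2 − 12z.
p(1) = 4, p'(1) = −3, so z(1) = 1 − 4/(−3) = 7/3.
p(7/3) = 112/9, p'(7/3) = 21, so z(2) = (7/3) − (112/9)/21 = 47/27.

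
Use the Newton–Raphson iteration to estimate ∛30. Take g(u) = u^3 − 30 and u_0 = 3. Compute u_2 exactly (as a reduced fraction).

32887/10584

g'(u) = 3u^2.
g(3) = −3, g'(3) = 27, so u_1 = 3 − (−3)/27 = 28/9.
g(28/9) = 82/729, g'(28/9) = 784/27, so u_2 = (28/9) − (82/729)/(784/27) = 32887/10584.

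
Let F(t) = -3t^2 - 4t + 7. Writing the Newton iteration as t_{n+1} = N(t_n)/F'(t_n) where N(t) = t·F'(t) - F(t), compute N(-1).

-10

F'(t) = -6t - 4.
N(t) = t·F'(t) - F(t) = t·(-6t - 4) - (-3t^2 - 4t + 7) = -3t^2 - 7.
N(-1) = -10.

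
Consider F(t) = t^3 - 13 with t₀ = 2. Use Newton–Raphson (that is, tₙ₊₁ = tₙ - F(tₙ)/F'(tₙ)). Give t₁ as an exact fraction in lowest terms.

F'(t) = 3t^2.
F(2) = -5, F'(2) = 12, so t₁ = 2 - (-5)/12 = 29/12.

29/12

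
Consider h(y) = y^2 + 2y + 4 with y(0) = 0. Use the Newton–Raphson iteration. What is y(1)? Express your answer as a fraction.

−2

h'(y) = 2y + 2.
h(0) = 4, h'(0) = 2, so y(1) = 0 − 4/2 = −2.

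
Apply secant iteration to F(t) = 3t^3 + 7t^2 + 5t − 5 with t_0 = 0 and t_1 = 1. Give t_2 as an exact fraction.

1/3

F(0) = −5, F(1) = 10. t_2 = 1 − 10·(1 − 0)/(10 − (−5)) = 1/3.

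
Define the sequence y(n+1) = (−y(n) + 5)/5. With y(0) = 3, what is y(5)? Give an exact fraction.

2602/3125

y(1) = (−3 + 5)/5 = 2/5.
y(2) = (−(2/5) + 5)/5 = 23/25.
y(3) = (−(23/25) + 5)/5 = 102/125.
y(4) = (−(102/125) + 5)/5 = 523/625.
y(5) = (−(523/625) + 5)/5 = 2602/3125.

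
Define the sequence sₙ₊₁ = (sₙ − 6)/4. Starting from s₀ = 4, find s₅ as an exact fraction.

−1021/512

s₁ = (4 − 6)/4 = −1/2.
s₂ = ((−1/2) − 6)/4 = −13/8.
s₃ = ((−13/8) − 6)/4 = −61/32.
s₄ = ((−61/32) − 6)/4 = −253/128.
s₅ = ((−253/128) − 6)/4 = −1021/512.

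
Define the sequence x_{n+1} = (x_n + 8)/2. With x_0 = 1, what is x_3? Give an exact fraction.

x_1 = (1 + 8)/2 = 9/2.
x_2 = ((9/2) + 8)/2 = 25/4.
x_3 = ((25/4) + 8)/2 = 57/8.

57/8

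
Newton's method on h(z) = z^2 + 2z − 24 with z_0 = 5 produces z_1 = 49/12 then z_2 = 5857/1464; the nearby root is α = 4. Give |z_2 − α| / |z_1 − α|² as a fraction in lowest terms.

6/61

z_1 − α = 49/12 − 4 = 1/12, so |z_1 − α| = 1/12.
z_2 − α = 5857/1464 − 4 = 1/1464, so |z_2 − α| = 1/1464.
|z_1 − α|² = 1/144.
Ratio = (1/1464) / (1/144) = 6/61.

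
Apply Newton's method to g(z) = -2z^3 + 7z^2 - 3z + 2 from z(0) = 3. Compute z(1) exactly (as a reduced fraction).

g'(z) = -6z^2 + 14z - 3.
g(3) = 2, g'(3) = -15, so z(1) = 3 - 2/(-15) = 47/15.

47/15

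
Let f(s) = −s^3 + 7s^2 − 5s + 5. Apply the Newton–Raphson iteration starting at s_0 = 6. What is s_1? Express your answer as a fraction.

f'(s) = −3s^2 + 14s − 5.
f(6) = 11, f'(6) = −29, so s_1 = 6 − 11/(−29) = 185/29.

185/29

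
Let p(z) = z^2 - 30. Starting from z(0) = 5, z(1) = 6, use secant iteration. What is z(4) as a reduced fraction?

2766/505

p(5) = -5, p(6) = 6. z(2) = 6 - 6·(6 - 5)/(6 - (-5)) = 60/11.
p(6) = 6, p(60/11) = -30/121. z(3) = (60/11) - (-30/121)·((60/11) - 6)/((-30/121) - 6) = 115/21.
p(60/11) = -30/121, p(115/21) = -5/441. z(4) = (115/21) - (-5/441)·((115/21) - (60/11))/((-5/441) - (-30/121)) = 2766/505.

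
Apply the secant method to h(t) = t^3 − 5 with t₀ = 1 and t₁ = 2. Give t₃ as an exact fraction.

h(1) = −4, h(2) = 3. t₂ = 2 − 3·(2 − 1)/(3 − (−4)) = 11/7.
h(2) = 3, h(11/7) = −384/343. t₃ = (11/7) − (−384/343)·((11/7) − 2)/((−384/343) − 3) = 265/157.

265/157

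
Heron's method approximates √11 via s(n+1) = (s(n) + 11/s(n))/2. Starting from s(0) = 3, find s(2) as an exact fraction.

199/60

s(1) = (3 + 11/3)/2 = 10/3.
s(2) = (10/3 + 11/(10/3))/2 = 199/60.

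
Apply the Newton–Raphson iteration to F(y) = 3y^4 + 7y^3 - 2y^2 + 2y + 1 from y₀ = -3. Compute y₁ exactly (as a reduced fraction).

-332/121

F'(y) = 12y^3 + 21y^2 - 4y + 2.
F(-3) = 31, F'(-3) = -121, so y₁ = (-3) - 31/(-121) = -332/121.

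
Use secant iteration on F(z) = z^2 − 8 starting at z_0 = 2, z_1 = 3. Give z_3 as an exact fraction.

82/29

F(2) = −4, F(3) = 1. z_2 = 3 − 1·(3 − 2)/(1 − (−4)) = 14/5.
F(3) = 1, F(14/5) = −4/25. z_3 = (14/5) − (−4/25)·((14/5) − 3)/((−4/25) − 1) = 82/29.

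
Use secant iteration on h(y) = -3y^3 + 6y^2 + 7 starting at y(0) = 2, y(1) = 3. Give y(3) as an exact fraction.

3561/1511

h(2) = 7, h(3) = -20. y(2) = 3 - (-20)·(3 - 2)/((-20) - 7) = 61/27.
h(3) = -20, h(61/27) = 19880/6561. y(3) = (61/27) - (19880/6561)·((61/27) - 3)/((19880/6561) - (-20)) = 3561/1511.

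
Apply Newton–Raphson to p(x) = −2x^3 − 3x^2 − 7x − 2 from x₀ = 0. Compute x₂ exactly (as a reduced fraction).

p'(x) = −6x^2 − 6x − 7.
p(0) = −2, p'(0) = −7, so x₁ = 0 − (−2)/(−7) = −2/7.
p(−2/7) = −68/343, p'(−2/7) = −283/49, so x₂ = (−2/7) − (−68/343)/(−283/49) = −634/1981.

−634/1981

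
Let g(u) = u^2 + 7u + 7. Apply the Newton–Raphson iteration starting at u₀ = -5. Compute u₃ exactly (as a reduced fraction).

-666/115

g'(u) = 2u + 7.
g(-5) = -3, g'(-5) = -3, so u₁ = (-5) - (-3)/(-3) = -6.
g(-6) = 1, g'(-6) = -5, so u₂ = (-6) - 1/(-5) = -29/5.
g(-29/5) = 1/25, g'(-29/5) = -23/5, so u₃ = (-29/5) - (1/25)/(-23/5) = -666/115.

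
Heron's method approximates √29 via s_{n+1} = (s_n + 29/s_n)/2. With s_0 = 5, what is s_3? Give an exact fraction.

s_1 = (5 + 29/5)/2 = 27/5.
s_2 = (27/5 + 29/(27/5))/2 = 727/135.
s_3 = (727/135 + 29/(727/135))/2 = 528527/98145.

528527/98145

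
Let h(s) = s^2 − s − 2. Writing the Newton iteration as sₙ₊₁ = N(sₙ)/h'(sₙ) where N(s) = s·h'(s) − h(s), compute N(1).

h'(s) = 2s − 1.
N(s) = s·h'(s) − h(s) = s·(2s − 1) − (s^2 − s − 2) = s^2 + 2.
N(1) = 3.

3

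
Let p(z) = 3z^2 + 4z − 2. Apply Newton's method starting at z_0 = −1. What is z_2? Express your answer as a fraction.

−83/44

p'(z) = 6z + 4.
p(−1) = −3, p'(−1) = −2, so z_1 = (−1) − (−3)/(−2) = −5/2.
p(−5/2) = 27/4, p'(−5/2) = −11, so z_2 = (−5/2) − (27/4)/(−11) = −83/44.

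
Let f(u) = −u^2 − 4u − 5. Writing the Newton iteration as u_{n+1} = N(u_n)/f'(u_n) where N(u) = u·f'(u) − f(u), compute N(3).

f'(u) = −2u − 4.
N(u) = u·f'(u) − f(u) = u·(−2u − 4) − (−u^2 − 4u − 5) = −u^2 + 5.
N(3) = −4.

−4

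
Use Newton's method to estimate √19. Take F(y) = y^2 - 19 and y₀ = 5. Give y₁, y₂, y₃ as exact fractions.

y₁ = 22/5, y₂ = 959/220, y₃ = 1839281/421960

F'(y) = 2y.
F(5) = 6, F'(5) = 10, so y₁ = 5 - 6/10 = 22/5.
F(22/5) = 9/25, F'(22/5) = 44/5, so y₂ = (22/5) - (9/25)/(44/5) = 959/220.
F(959/220) = 81/48400, F'(959/220) = 959/110, so y₃ = (959/220) - (81/48400)/(959/110) = 1839281/421960.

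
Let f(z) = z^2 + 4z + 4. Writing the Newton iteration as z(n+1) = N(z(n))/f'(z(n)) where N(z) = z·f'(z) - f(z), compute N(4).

f'(z) = 2z + 4.
N(z) = z·f'(z) - f(z) = z·(2z + 4) - (z^2 + 4z + 4) = z^2 - 4.
N(4) = 12.

12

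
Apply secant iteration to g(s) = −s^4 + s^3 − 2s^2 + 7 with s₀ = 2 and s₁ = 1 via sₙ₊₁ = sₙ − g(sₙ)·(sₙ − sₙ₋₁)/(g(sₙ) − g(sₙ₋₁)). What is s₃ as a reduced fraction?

g(2) = −9, g(1) = 5. s₂ = 1 − 5·(1 − 2)/(5 − (−9)) = 19/14.
g(1) = 5, g(19/14) = 93105/38416. s₃ = (19/14) − (93105/38416)·((19/14) − 1)/((93105/38416) − 5) = 6703/3959.

6703/3959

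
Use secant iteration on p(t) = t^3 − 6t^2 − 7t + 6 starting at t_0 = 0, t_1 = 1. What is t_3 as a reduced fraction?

11/19

p(0) = 6, p(1) = −6. t_2 = 1 − (−6)·(1 − 0)/((−6) − 6) = 1/2.
p(1) = −6, p(1/2) = 9/8. t_3 = (1/2) − (9/8)·((1/2) − 1)/((9/8) − (−6)) = 11/19.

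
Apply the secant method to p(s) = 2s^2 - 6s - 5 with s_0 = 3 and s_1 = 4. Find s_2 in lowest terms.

p(3) = -5, p(4) = 3. s_2 = 4 - 3·(4 - 3)/(3 - (-5)) = 29/8.

29/8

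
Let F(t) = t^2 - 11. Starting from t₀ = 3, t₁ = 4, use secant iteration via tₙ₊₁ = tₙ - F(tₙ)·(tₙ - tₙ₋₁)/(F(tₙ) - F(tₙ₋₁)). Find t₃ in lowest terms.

F(3) = -2, F(4) = 5. t₂ = 4 - 5·(4 - 3)/(5 - (-2)) = 23/7.
F(4) = 5, F(23/7) = -10/49. t₃ = (23/7) - (-10/49)·((23/7) - 4)/((-10/49) - 5) = 169/51.

169/51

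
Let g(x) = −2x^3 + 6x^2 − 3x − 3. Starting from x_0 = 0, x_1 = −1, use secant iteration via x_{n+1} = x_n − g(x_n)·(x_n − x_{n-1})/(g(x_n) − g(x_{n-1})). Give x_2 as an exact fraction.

g(0) = −3, g(−1) = 8. x_2 = (−1) − 8·((−1) − 0)/(8 − (−3)) = −3/11.

−3/11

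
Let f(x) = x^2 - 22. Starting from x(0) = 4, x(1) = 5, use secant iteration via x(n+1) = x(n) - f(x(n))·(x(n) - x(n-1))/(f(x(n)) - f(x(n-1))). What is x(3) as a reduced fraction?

f(4) = -6, f(5) = 3. x(2) = 5 - 3·(5 - 4)/(3 - (-6)) = 14/3.
f(5) = 3, f(14/3) = -2/9. x(3) = (14/3) - (-2/9)·((14/3) - 5)/((-2/9) - 3) = 136/29.

136/29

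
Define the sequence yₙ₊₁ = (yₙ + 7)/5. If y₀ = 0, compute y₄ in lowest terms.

1092/625

y₁ = (0 + 7)/5 = 7/5.
y₂ = ((7/5) + 7)/5 = 42/25.
y₃ = ((42/25) + 7)/5 = 217/125.
y₄ = ((217/125) + 7)/5 = 1092/625.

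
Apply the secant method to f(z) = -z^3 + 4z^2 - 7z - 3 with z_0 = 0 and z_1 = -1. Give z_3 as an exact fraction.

f(0) = -3, f(-1) = 9. z_2 = (-1) - 9·((-1) - 0)/(9 - (-3)) = -1/4.
f(-1) = 9, f(-1/4) = -63/64. z_3 = (-1/4) - (-63/64)·((-1/4) - (-1))/((-63/64) - 9) = -23/71.

-23/71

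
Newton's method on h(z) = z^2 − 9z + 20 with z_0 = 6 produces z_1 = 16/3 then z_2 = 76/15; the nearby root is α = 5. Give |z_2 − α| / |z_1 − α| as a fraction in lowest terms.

1/5

z_1 − α = 16/3 − 5 = 1/3, so |z_1 − α| = 1/3.
z_2 − α = 76/15 − 5 = 1/15, so |z_2 − α| = 1/15.
Ratio = (1/15) / (1/3) = 1/5.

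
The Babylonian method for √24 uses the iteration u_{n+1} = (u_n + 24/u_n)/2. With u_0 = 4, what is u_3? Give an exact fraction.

u_1 = (4 + 24/4)/2 = 5.
u_2 = (5 + 24/5)/2 = 49/10.
u_3 = (49/10 + 24/(49/10))/2 = 4801/980.

4801/980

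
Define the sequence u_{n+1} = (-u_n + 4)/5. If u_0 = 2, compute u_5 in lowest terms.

u_1 = (-2 + 4)/5 = 2/5.
u_2 = (-(2/5) + 4)/5 = 18/25.
u_3 = (-(18/25) + 4)/5 = 82/125.
u_4 = (-(82/125) + 4)/5 = 418/625.
u_5 = (-(418/625) + 4)/5 = 2082/3125.

2082/3125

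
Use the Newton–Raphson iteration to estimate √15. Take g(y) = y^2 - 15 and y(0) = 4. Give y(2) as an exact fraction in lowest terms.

g'(y) = 2y.
g(4) = 1, g'(4) = 8, so y(1) = 4 - 1/8 = 31/8.
g(31/8) = 1/64, g'(31/8) = 31/4, so y(2) = (31/8) - (1/64)/(31/4) = 1921/496.

1921/496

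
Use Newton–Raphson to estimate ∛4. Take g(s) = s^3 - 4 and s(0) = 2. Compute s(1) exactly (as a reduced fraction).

5/3

g'(s) = 3s^2.
g(2) = 4, g'(2) = 12, so s(1) = 2 - 4/12 = 5/3.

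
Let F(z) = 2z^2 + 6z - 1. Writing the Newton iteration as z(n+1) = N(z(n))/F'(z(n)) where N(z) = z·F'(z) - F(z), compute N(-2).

F'(z) = 4z + 6.
N(z) = z·F'(z) - F(z) = z·(4z + 6) - (2z^2 + 6z - 1) = 2z^2 + 1.
N(-2) = 9.

9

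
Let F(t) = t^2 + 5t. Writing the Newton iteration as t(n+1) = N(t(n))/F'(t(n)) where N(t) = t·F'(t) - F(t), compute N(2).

F'(t) = 2t + 5.
N(t) = t·F'(t) - F(t) = t·(2t + 5) - (t^2 + 5t) = t^2.
N(2) = 4.

4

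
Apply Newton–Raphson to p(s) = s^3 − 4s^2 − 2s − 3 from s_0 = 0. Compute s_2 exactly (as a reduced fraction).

p'(s) = 3s^2 − 8s − 2.
p(0) = −3, p'(0) = −2, so s_1 = 0 − (−3)/(−2) = −3/2.
p(−3/2) = −99/8, p'(−3/2) = 67/4, so s_2 = (−3/2) − (−99/8)/(67/4) = −51/67.

−51/67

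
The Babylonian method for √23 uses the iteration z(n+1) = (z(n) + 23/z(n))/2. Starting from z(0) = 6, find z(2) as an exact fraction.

6793/1416

z(1) = (6 + 23/6)/2 = 59/12.
z(2) = (59/12 + 23/(59/12))/2 = 6793/1416.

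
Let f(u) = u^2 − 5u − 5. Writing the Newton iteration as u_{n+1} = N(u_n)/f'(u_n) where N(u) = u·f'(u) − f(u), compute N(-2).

9

f'(u) = 2u − 5.
N(u) = u·f'(u) − f(u) = u·(2u − 5) − (u^2 − 5u − 5) = u^2 + 5.
N(-2) = 9.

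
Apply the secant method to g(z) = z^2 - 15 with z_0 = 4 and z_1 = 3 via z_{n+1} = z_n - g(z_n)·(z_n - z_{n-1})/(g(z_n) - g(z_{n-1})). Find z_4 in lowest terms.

1677/433

g(4) = 1, g(3) = -6. z_2 = 3 - (-6)·(3 - 4)/((-6) - 1) = 27/7.
g(3) = -6, g(27/7) = -6/49. z_3 = (27/7) - (-6/49)·((27/7) - 3)/((-6/49) - (-6)) = 31/8.
g(27/7) = -6/49, g(31/8) = 1/64. z_4 = (31/8) - (1/64)·((31/8) - (27/7))/((1/64) - (-6/49)) = 1677/433.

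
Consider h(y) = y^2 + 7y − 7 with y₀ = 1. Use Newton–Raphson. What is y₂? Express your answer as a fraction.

h'(y) = 2y + 7.
h(1) = 1, h'(1) = 9, so y₁ = 1 − 1/9 = 8/9.
h(8/9) = 1/81, h'(8/9) = 79/9, so y₂ = (8/9) − (1/81)/(79/9) = 631/711.

631/711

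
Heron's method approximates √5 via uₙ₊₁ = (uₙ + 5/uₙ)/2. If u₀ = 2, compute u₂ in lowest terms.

u₁ = (2 + 5/2)/2 = 9/4.
u₂ = (9/4 + 5/(9/4))/2 = 161/72.

161/72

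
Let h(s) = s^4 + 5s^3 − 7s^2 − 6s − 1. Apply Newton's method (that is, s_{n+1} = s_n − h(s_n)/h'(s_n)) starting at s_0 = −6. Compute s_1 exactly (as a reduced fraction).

−1477/246

h'(s) = 4s^3 + 15s^2 − 14s − 6.
h(−6) = −1, h'(−6) = −246, so s_1 = (−6) − (−1)/(−246) = −1477/246.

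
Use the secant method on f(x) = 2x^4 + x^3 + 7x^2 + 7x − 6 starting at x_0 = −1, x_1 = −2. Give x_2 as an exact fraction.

−42/37

f(−1) = −5, f(−2) = 32. x_2 = (−2) − 32·((−2) − (−1))/(32 − (−5)) = −42/37.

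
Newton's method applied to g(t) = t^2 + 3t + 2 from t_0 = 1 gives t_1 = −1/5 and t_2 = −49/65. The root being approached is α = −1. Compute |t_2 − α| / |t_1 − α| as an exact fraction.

4/13

t_1 − α = −1/5 − (−1) = −1/5 + 1 = 4/5, so |t_1 − α| = 4/5.
t_2 − α = −49/65 − (−1) = −49/65 + 1 = 16/65, so |t_2 − α| = 16/65.
Ratio = (16/65) / (4/5) = 4/13.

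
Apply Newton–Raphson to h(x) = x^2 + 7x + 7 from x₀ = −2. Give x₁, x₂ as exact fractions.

x₁ = −1, x₂ = −6/5

h'(x) = 2x + 7.
h(−2) = −3, h'(−2) = 3, so x₁ = (−2) − (−3)/3 = −1.
h(−1) = 1, h'(−1) = 5, so x₂ = (−1) − 1/5 = −6/5.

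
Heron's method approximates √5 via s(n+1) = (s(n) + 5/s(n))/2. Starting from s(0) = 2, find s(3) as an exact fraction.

s(1) = (2 + 5/2)/2 = 9/4.
s(2) = (9/4 + 5/(9/4))/2 = 161/72.
s(3) = (161/72 + 5/(161/72))/2 = 51841/23184.

51841/23184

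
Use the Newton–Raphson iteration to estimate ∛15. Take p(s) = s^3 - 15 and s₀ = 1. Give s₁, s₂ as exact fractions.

s₁ = 17/3, s₂ = 10231/2601

p'(s) = 3s^2.
p(1) = -14, p'(1) = 3, so s₁ = 1 - (-14)/3 = 17/3.
p(17/3) = 4508/27, p'(17/3) = 289/3, so s₂ = (17/3) - (4508/27)/(289/3) = 10231/2601.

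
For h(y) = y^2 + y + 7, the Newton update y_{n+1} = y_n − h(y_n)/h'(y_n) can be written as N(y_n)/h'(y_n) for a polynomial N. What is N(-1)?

h'(y) = 2y + 1.
N(y) = y·h'(y) − h(y) = y·(2y + 1) − (y^2 + y + 7) = y^2 − 7.
N(-1) = −6.

−6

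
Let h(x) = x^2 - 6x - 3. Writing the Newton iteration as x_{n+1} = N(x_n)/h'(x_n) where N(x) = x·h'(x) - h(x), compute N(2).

h'(x) = 2x - 6.
N(x) = x·h'(x) - h(x) = x·(2x - 6) - (x^2 - 6x - 3) = x^2 + 3.
N(2) = 7.

7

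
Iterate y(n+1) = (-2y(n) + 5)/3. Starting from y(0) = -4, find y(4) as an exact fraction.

y(1) = (-2·(-4) + 5)/3 = 13/3.
y(2) = (-2·(13/3) + 5)/3 = -11/9.
y(3) = (-2·(-11/9) + 5)/3 = 67/27.
y(4) = (-2·(67/27) + 5)/3 = 1/81.

1/81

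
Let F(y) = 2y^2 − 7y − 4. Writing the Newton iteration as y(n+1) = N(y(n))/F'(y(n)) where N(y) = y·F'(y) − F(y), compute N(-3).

22

F'(y) = 4y − 7.
N(y) = y·F'(y) − F(y) = y·(4y − 7) − (2y^2 − 7y − 4) = 2y^2 + 4.
N(-3) = 22.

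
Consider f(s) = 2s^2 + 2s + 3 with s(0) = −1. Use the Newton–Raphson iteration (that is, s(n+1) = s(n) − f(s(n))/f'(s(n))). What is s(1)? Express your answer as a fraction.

f'(s) = 4s + 2.
f(−1) = 3, f'(−1) = −2, so s(1) = (−1) − 3/(−2) = 1/2.

1/2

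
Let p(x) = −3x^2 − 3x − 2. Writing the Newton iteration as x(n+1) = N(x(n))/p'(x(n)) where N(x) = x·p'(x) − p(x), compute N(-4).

p'(x) = −6x − 3.
N(x) = x·p'(x) − p(x) = x·(−6x − 3) − (−3x^2 − 3x − 2) = −3x^2 + 2.
N(-4) = −46.

−46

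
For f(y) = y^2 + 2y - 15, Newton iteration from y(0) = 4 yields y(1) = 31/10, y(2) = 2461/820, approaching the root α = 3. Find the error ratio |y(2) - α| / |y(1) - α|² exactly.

y(1) - α = 31/10 - 3 = 1/10, so |y(1) - α| = 1/10.
y(2) - α = 2461/820 - 3 = 1/820, so |y(2) - α| = 1/820.
|y(1) - α|² = 1/100.
Ratio = (1/820) / (1/100) = 5/41.

5/41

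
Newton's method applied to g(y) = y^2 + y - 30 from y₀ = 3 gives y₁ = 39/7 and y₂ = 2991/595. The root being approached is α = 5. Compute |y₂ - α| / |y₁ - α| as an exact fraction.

4/85

y₁ - α = 39/7 - 5 = 4/7, so |y₁ - α| = 4/7.
y₂ - α = 2991/595 - 5 = 16/595, so |y₂ - α| = 16/595.
Ratio = (16/595) / (4/7) = 4/85.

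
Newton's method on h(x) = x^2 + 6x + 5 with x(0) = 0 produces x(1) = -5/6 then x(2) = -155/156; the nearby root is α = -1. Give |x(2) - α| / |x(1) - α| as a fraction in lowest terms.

x(1) - α = -5/6 - (-1) = -5/6 + 1 = 1/6, so |x(1) - α| = 1/6.
x(2) - α = -155/156 - (-1) = -155/156 + 1 = 1/156, so |x(2) - α| = 1/156.
Ratio = (1/156) / (1/6) = 1/26.

1/26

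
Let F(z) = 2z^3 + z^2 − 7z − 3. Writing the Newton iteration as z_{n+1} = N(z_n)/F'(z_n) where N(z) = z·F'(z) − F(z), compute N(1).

F'(z) = 6z^2 + 2z − 7.
N(z) = z·F'(z) − F(z) = z·(6z^2 + 2z − 7) − (2z^3 + z^2 − 7z − 3) = 4z^3 + z^2 + 3.
N(1) = 8.

8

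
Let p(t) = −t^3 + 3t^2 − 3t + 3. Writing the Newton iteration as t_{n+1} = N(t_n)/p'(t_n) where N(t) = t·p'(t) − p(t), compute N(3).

−30

p'(t) = −3t^2 + 6t − 3.
N(t) = t·p'(t) − p(t) = t·(−3t^2 + 6t − 3) − (−t^3 + 3t^2 − 3t + 3) = −2t^3 + 3t^2 − 3.
N(3) = −30.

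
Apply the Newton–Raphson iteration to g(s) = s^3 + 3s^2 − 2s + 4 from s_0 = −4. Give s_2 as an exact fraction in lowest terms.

−47644/12529

g'(s) = 3s^2 + 6s − 2.
g(−4) = −4, g'(−4) = 22, so s_1 = (−4) − (−4)/22 = −42/11.
g(−42/11) = −388/1331, g'(−42/11) = 2278/121, so s_2 = (−42/11) − (−388/1331)/(2278/121) = −47644/12529.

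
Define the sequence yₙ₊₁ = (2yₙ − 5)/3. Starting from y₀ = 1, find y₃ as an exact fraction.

y₁ = (2·1 − 5)/3 = −1.
y₂ = (2·(−1) − 5)/3 = −7/3.
y₃ = (2·(−7/3) − 5)/3 = −29/9.

−29/9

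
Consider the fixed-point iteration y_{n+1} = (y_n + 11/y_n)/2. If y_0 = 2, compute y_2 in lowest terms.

401/120

y_1 = (2 + 11/2)/2 = 15/4.
y_2 = (15/4 + 11/(15/4))/2 = 401/120.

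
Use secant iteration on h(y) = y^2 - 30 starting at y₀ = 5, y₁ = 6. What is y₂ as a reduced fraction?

h(5) = -5, h(6) = 6. y₂ = 6 - 6·(6 - 5)/(6 - (-5)) = 60/11.

60/11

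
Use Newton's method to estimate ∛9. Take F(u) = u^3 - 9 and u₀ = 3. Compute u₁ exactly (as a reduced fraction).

F'(u) = 3u^2.
F(3) = 18, F'(3) = 27, so u₁ = 3 - 18/27 = 7/3.

7/3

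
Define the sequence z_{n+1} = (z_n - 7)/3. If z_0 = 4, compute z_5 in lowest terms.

-281/81

z_1 = (4 - 7)/3 = -1.
z_2 = ((-1) - 7)/3 = -8/3.
z_3 = ((-8/3) - 7)/3 = -29/9.
z_4 = ((-29/9) - 7)/3 = -92/27.
z_5 = ((-92/27) - 7)/3 = -281/81.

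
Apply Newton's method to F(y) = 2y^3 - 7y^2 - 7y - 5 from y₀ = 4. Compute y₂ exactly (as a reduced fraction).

F'(y) = 6y^2 - 14y - 7.
F(4) = -17, F'(4) = 33, so y₁ = 4 - (-17)/33 = 149/33.
F(149/33) = 171955/35937, F'(149/33) = 6305/121, so y₂ = (149/33) - (171955/35937)/(6305/121) = 1656610/374517.

1656610/374517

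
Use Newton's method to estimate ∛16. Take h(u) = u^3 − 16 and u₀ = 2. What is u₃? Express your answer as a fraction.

h'(u) = 3u^2.
h(2) = −8, h'(2) = 12, so u₁ = 2 − (−8)/12 = 8/3.
h(8/3) = 80/27, h'(8/3) = 64/3, so u₂ = (8/3) − (80/27)/(64/3) = 91/36.
h(91/36) = 7075/46656, h'(91/36) = 8281/432, so u₃ = (91/36) − (7075/46656)/(8281/432) = 1126819/447174.

1126819/447174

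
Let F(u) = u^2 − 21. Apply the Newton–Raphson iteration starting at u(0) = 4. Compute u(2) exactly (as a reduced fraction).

2713/592

F'(u) = 2u.
F(4) = −5, F'(4) = 8, so u(1) = 4 − (−5)/8 = 37/8.
F(37/8) = 25/64, F'(37/8) = 37/4, so u(2) = (37/8) − (25/64)/(37/4) = 2713/592.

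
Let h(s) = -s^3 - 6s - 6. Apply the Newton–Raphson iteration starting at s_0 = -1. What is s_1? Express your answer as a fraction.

h'(s) = -3s^2 - 6.
h(-1) = 1, h'(-1) = -9, so s_1 = (-1) - 1/(-9) = -8/9.

-8/9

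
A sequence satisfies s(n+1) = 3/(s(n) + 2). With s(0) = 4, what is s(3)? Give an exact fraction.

s(1) = 3/(4 + 2) = 1/2.
s(2) = 3/(1/2 + 2) = 6/5.
s(3) = 3/(6/5 + 2) = 15/16.

15/16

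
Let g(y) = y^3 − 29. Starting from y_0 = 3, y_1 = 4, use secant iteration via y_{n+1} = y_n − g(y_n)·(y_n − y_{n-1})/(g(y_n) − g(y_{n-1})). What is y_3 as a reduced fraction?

g(3) = −2, g(4) = 35. y_2 = 4 − 35·(4 − 3)/(35 − (−2)) = 113/37.
g(4) = 35, g(113/37) = −26040/50653. y_3 = (113/37) − (−26040/50653)·((113/37) − 4)/((−26040/50653) − 35) = 157673/51397.

157673/51397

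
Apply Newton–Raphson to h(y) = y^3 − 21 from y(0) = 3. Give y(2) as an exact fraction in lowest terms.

h'(y) = 3y^2.
h(3) = 6, h'(3) = 27, so y(1) = 3 − 6/27 = 25/9.
h(25/9) = 316/729, h'(25/9) = 625/27, so y(2) = (25/9) − (316/729)/(625/27) = 46559/16875.

46559/16875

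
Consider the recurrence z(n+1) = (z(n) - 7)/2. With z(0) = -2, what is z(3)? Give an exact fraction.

z(1) = ((-2) - 7)/2 = -9/2.
z(2) = ((-9/2) - 7)/2 = -23/4.
z(3) = ((-23/4) - 7)/2 = -51/8.

-51/8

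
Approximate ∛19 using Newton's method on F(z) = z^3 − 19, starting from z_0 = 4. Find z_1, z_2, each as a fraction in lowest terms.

z_1 = 49/16, z_2 = 52187/19208

F'(z) = 3z^2.
F(4) = 45, F'(4) = 48, so z_1 = 4 − 45/48 = 49/16.
F(49/16) = 39825/4096, F'(49/16) = 7203/256, so z_2 = (49/16) − (39825/4096)/(7203/256) = 52187/19208.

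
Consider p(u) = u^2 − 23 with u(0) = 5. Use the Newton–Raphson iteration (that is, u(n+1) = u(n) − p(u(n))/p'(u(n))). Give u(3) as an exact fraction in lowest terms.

p'(u) = 2u.
p(5) = 2, p'(5) = 10, so u(1) = 5 − 2/10 = 24/5.
p(24/5) = 1/25, p'(24/5) = 48/5, so u(2) = (24/5) − (1/25)/(48/5) = 1151/240.
p(1151/240) = 1/57600, p'(1151/240) = 1151/120, so u(3) = (1151/240) − (1/57600)/(1151/120) = 2649601/552480.

2649601/552480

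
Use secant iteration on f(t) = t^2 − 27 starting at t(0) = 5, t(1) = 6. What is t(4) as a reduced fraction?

1351/260

f(5) = −2, f(6) = 9. t(2) = 6 − 9·(6 − 5)/(9 − (−2)) = 57/11.
f(6) = 9, f(57/11) = −18/121. t(3) = (57/11) − (−18/121)·((57/11) − 6)/((−18/121) − 9) = 213/41.
f(57/11) = −18/121, f(213/41) = −18/1681. t(4) = (213/41) − (−18/1681)·((213/41) − (57/11))/((−18/1681) − (−18/121)) = 1351/260.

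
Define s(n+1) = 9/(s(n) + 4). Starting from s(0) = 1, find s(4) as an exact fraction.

1449/905

s(1) = 9/(1 + 4) = 9/5.
s(2) = 9/(9/5 + 4) = 45/29.
s(3) = 9/(45/29 + 4) = 261/161.
s(4) = 9/(261/161 + 4) = 1449/905.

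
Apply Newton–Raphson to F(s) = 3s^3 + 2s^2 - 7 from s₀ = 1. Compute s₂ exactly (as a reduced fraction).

F'(s) = 9s^2 + 4s.
F(1) = -2, F'(1) = 13, so s₁ = 1 - (-2)/13 = 15/13.
F(15/13) = 596/2197, F'(15/13) = 2805/169, so s₂ = (15/13) - (596/2197)/(2805/169) = 41479/36465.

41479/36465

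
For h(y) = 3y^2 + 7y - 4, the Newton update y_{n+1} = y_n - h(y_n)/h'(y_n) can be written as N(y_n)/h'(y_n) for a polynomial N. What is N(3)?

31

h'(y) = 6y + 7.
N(y) = y·h'(y) - h(y) = y·(6y + 7) - (3y^2 + 7y - 4) = 3y^2 + 4.
N(3) = 31.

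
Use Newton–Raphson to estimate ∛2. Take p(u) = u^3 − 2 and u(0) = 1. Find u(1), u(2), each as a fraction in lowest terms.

p'(u) = 3u^2.
p(1) = −1, p'(1) = 3, so u(1) = 1 − (−1)/3 = 4/3.
p(4/3) = 10/27, p'(4/3) = 16/3, so u(2) = (4/3) − (10/27)/(16/3) = 91/72.

u(1) = 4/3, u(2) = 91/72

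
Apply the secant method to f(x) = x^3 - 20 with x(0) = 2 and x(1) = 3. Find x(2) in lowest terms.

f(2) = -12, f(3) = 7. x(2) = 3 - 7·(3 - 2)/(7 - (-12)) = 50/19.

50/19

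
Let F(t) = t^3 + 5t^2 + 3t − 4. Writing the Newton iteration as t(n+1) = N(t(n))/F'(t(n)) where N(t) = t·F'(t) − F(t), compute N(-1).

7

F'(t) = 3t^2 + 10t + 3.
N(t) = t·F'(t) − F(t) = t·(3t^2 + 10t + 3) − (t^3 + 5t^2 + 3t − 4) = 2t^3 + 5t^2 + 4.
N(-1) = 7.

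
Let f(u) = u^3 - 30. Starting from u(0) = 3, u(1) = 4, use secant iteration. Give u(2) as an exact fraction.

114/37

f(3) = -3, f(4) = 34. u(2) = 4 - 34·(4 - 3)/(34 - (-3)) = 114/37.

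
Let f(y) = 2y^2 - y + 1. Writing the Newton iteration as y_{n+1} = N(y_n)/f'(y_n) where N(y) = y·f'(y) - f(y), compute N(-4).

f'(y) = 4y - 1.
N(y) = y·f'(y) - f(y) = y·(4y - 1) - (2y^2 - y + 1) = 2y^2 - 1.
N(-4) = 31.

31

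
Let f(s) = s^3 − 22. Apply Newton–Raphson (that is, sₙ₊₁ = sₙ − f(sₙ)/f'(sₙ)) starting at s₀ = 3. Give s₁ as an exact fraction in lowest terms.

f'(s) = 3s^2.
f(3) = 5, f'(3) = 27, so s₁ = 3 − 5/27 = 76/27.

76/27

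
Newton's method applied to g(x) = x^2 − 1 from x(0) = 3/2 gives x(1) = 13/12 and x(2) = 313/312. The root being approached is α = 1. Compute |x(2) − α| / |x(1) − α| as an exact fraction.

1/26

x(1) − α = 13/12 − 1 = 1/12, so |x(1) − α| = 1/12.
x(2) − α = 313/312 − 1 = 1/312, so |x(2) − α| = 1/312.
Ratio = (1/312) / (1/12) = 1/26.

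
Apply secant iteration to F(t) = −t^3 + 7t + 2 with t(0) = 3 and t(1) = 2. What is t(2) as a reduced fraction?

8/3

F(3) = −4, F(2) = 8. t(2) = 2 − 8·(2 − 3)/(8 − (−4)) = 8/3.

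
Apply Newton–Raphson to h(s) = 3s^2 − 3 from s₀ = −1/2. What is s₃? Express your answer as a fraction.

−3281/3280

h'(s) = 6s.
h(−1/2) = −9/4, h'(−1/2) = −3, so s₁ = (−1/2) − (−9/4)/(−3) = −5/4.
h(−5/4) = 27/16, h'(−5/4) = −15/2, so s₂ = (−5/4) − (27/16)/(−15/2) = −41/40.
h(−41/40) = 243/1600, h'(−41/40) = −123/20, so s₃ = (−41/40) − (243/1600)/(−123/20) = −3281/3280.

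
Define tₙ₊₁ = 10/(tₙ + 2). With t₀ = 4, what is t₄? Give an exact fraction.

t₁ = 10/(4 + 2) = 5/3.
t₂ = 10/(5/3 + 2) = 30/11.
t₃ = 10/(30/11 + 2) = 55/26.
t₄ = 10/(55/26 + 2) = 260/107.

260/107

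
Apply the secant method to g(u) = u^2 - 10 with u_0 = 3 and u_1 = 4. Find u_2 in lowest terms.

22/7

g(3) = -1, g(4) = 6. u_2 = 4 - 6·(4 - 3)/(6 - (-1)) = 22/7.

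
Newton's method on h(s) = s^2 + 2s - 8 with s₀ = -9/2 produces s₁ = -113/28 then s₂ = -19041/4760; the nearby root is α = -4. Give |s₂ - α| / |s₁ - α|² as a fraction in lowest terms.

s₁ - α = -113/28 - (-4) = -113/28 + 4 = -1/28, so |s₁ - α| = 1/28.
s₂ - α = -19041/4760 - (-4) = -19041/4760 + 4 = -1/4760, so |s₂ - α| = 1/4760.
|s₁ - α|² = 1/784.
Ratio = (1/4760) / (1/784) = 14/85.

14/85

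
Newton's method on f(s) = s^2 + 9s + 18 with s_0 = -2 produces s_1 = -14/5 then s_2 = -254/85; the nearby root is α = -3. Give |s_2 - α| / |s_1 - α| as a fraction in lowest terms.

s_1 - α = -14/5 - (-3) = -14/5 + 3 = 1/5, so |s_1 - α| = 1/5.
s_2 - α = -254/85 - (-3) = -254/85 + 3 = 1/85, so |s_2 - α| = 1/85.
Ratio = (1/85) / (1/5) = 1/17.

1/17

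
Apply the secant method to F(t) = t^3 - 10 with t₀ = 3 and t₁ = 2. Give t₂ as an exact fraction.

F(3) = 17, F(2) = -2. t₂ = 2 - (-2)·(2 - 3)/((-2) - 17) = 40/19.

40/19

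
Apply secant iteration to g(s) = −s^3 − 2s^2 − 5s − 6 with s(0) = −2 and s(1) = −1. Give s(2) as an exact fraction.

g(−2) = 4, g(−1) = −2. s(2) = (−1) − (−2)·((−1) − (−2))/((−2) − 4) = −4/3.

−4/3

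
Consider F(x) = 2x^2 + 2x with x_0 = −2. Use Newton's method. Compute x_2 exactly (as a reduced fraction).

F'(x) = 4x + 2.
F(−2) = 4, F'(−2) = −6, so x_1 = (−2) − 4/(−6) = −4/3.
F(−4/3) = 8/9, F'(−4/3) = −10/3, so x_2 = (−4/3) − (8/9)/(−10/3) = −16/15.

−16/15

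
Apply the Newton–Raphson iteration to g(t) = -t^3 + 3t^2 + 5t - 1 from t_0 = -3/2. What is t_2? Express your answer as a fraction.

-903687/679873

g'(t) = -3t^2 + 6t + 5.
g(-3/2) = 13/8, g'(-3/2) = -43/4, so t_1 = (-3/2) - (13/8)/(-43/4) = -58/43.
g(-58/43) = 13351/79507, g'(-58/43) = -15811/1849, so t_2 = (-58/43) - (13351/79507)/(-15811/1849) = -903687/679873.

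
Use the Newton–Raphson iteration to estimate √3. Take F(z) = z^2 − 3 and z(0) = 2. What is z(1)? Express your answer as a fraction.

F'(z) = 2z.
F(2) = 1, F'(2) = 4, so z(1) = 2 − 1/4 = 7/4.

7/4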